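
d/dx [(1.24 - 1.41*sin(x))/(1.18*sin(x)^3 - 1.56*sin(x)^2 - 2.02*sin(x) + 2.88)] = (3.3276*sin(x)^3 - 6.5892*sin(x)^2 + 3.8688*sin(x) - 1.556)*cos(x)/(1.3924*sin(x)^6 - 3.6816*sin(x)^5 - 2.3336*sin(x)^4 + 13.0992*sin(x)^3 - 4.9052*sin(x)^2 - 11.6352*sin(x) + 8.2944)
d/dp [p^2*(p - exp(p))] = p*(-p*exp(p) + 3*p - 2*exp(p))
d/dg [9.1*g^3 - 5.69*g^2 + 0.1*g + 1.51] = 27.3*g^2 - 11.38*g + 0.1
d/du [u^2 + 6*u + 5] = 2*u + 6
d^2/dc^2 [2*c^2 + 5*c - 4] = 4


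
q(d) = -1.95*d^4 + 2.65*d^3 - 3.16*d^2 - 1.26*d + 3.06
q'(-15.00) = 28207.29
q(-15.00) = -108351.54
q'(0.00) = -1.26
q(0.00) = 3.06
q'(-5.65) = 1695.06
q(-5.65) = -2555.80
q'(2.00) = -44.50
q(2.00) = -22.10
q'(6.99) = -2320.95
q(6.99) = -3910.34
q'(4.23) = -476.10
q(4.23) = -482.54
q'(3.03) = -164.40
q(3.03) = -120.41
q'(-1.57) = 58.44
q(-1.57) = -24.85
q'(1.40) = -15.93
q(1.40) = -5.12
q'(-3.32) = 392.79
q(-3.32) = -361.47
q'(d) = -7.8*d^3 + 7.95*d^2 - 6.32*d - 1.26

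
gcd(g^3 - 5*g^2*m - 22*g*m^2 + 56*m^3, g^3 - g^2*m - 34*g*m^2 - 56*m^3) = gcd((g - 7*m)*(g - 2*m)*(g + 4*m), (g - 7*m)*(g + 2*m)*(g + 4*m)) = g^2 - 3*g*m - 28*m^2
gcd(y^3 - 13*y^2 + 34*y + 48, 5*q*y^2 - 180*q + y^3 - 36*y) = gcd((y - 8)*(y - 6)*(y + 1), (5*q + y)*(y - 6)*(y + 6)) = y - 6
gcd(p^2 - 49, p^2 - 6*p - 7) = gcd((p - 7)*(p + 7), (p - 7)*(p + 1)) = p - 7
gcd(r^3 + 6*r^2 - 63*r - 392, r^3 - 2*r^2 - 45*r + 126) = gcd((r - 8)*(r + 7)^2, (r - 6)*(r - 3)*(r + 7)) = r + 7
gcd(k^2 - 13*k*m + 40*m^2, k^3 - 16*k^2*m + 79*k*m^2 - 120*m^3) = k^2 - 13*k*m + 40*m^2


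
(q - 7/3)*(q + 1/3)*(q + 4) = q^3 + 2*q^2 - 79*q/9 - 28/9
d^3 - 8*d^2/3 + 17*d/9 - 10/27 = (d - 5/3)*(d - 2/3)*(d - 1/3)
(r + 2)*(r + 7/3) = r^2 + 13*r/3 + 14/3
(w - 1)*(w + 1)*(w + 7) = w^3 + 7*w^2 - w - 7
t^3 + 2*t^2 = t^2*(t + 2)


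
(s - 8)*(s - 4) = s^2 - 12*s + 32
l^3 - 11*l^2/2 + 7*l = l*(l - 7/2)*(l - 2)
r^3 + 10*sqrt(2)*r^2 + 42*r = r*(r + 3*sqrt(2))*(r + 7*sqrt(2))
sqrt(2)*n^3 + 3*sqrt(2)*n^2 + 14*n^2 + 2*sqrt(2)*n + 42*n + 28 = (n + 2)*(n + 7*sqrt(2))*(sqrt(2)*n + sqrt(2))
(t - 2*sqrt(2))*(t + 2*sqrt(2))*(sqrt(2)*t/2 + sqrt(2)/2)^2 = t^4/2 + t^3 - 7*t^2/2 - 8*t - 4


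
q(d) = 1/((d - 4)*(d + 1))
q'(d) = -1/((d - 4)*(d + 1)^2) - 1/((d - 4)^2*(d + 1)) = (3 - 2*d)/(d^4 - 6*d^3 + d^2 + 24*d + 16)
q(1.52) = -0.16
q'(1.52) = -0.00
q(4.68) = 0.26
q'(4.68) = -0.43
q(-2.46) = 0.11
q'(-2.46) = 0.09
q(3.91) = -2.26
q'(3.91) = -24.68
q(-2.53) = 0.10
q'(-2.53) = 0.08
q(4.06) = 3.29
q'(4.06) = -55.55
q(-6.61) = 0.02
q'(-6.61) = 0.00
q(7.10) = 0.04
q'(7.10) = -0.02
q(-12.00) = 0.01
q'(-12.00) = 0.00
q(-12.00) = 0.01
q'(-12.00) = 0.00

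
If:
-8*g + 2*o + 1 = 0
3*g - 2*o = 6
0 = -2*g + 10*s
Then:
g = -1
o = -9/2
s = -1/5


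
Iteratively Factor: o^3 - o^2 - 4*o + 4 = (o + 2)*(o^2 - 3*o + 2) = (o - 1)*(o + 2)*(o - 2)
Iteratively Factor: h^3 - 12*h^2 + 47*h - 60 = (h - 4)*(h^2 - 8*h + 15) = (h - 5)*(h - 4)*(h - 3)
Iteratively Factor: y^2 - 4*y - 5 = (y - 5)*(y + 1)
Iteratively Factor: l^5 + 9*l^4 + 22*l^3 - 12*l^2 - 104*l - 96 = (l + 2)*(l^4 + 7*l^3 + 8*l^2 - 28*l - 48) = (l + 2)^2*(l^3 + 5*l^2 - 2*l - 24) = (l + 2)^2*(l + 4)*(l^2 + l - 6) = (l + 2)^2*(l + 3)*(l + 4)*(l - 2)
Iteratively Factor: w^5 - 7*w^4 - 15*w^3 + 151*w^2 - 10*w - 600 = (w + 2)*(w^4 - 9*w^3 + 3*w^2 + 145*w - 300) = (w - 5)*(w + 2)*(w^3 - 4*w^2 - 17*w + 60) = (w - 5)^2*(w + 2)*(w^2 + w - 12) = (w - 5)^2*(w - 3)*(w + 2)*(w + 4)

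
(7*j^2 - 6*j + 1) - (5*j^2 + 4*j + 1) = 2*j^2 - 10*j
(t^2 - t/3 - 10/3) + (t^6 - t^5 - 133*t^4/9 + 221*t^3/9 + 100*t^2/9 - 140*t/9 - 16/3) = t^6 - t^5 - 133*t^4/9 + 221*t^3/9 + 109*t^2/9 - 143*t/9 - 26/3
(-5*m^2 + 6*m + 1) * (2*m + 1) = -10*m^3 + 7*m^2 + 8*m + 1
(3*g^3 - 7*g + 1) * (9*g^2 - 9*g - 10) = 27*g^5 - 27*g^4 - 93*g^3 + 72*g^2 + 61*g - 10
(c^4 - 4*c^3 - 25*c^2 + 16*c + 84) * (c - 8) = c^5 - 12*c^4 + 7*c^3 + 216*c^2 - 44*c - 672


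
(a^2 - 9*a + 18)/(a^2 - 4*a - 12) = (a - 3)/(a + 2)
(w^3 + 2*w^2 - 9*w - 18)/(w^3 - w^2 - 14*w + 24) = (w^2 + 5*w + 6)/(w^2 + 2*w - 8)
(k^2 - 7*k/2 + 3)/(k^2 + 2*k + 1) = (k^2 - 7*k/2 + 3)/(k^2 + 2*k + 1)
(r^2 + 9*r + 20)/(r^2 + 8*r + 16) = (r + 5)/(r + 4)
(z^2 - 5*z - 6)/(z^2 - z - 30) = (z + 1)/(z + 5)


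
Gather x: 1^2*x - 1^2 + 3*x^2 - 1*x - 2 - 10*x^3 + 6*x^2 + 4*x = -10*x^3 + 9*x^2 + 4*x - 3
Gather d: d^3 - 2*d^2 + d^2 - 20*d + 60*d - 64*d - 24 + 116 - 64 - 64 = d^3 - d^2 - 24*d - 36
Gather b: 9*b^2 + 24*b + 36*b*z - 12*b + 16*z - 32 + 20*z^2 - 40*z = 9*b^2 + b*(36*z + 12) + 20*z^2 - 24*z - 32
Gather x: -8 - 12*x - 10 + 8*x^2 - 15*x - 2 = 8*x^2 - 27*x - 20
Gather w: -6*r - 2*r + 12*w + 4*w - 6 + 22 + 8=-8*r + 16*w + 24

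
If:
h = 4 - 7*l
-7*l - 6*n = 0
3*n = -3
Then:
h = -2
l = 6/7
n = -1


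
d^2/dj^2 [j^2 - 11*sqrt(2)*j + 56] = 2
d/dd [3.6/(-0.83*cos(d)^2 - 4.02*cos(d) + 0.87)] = -(5.976*cos(d) + 14.472)*sin(d)/(0.83*cos(d)^2 + 4.02*cos(d) - 0.87)^2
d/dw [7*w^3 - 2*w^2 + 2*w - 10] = 21*w^2 - 4*w + 2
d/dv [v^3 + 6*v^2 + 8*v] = 3*v^2 + 12*v + 8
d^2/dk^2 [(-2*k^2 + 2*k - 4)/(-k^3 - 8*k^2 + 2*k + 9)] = 4*(k^6 - 3*k^5 - 6*k^4 + 141*k^3 + 534*k^2 - 258*k + 251)/(k^9 + 24*k^8 + 186*k^7 + 389*k^6 - 804*k^5 - 1524*k^4 + 1099*k^3 + 1836*k^2 - 486*k - 729)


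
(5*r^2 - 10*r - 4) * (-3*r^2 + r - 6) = -15*r^4 + 35*r^3 - 28*r^2 + 56*r + 24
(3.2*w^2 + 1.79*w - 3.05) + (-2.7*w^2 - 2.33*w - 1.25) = 0.5*w^2 - 0.54*w - 4.3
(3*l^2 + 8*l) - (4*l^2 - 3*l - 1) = -l^2 + 11*l + 1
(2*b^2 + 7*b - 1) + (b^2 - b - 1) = 3*b^2 + 6*b - 2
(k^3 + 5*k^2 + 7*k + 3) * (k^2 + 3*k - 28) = k^5 + 8*k^4 - 6*k^3 - 116*k^2 - 187*k - 84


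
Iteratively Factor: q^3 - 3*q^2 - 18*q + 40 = (q - 5)*(q^2 + 2*q - 8) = (q - 5)*(q + 4)*(q - 2)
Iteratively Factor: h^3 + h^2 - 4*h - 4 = (h + 2)*(h^2 - h - 2) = (h + 1)*(h + 2)*(h - 2)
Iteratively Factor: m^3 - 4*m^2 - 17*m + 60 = (m + 4)*(m^2 - 8*m + 15) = (m - 5)*(m + 4)*(m - 3)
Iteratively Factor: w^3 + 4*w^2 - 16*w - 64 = (w + 4)*(w^2 - 16) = (w + 4)^2*(w - 4)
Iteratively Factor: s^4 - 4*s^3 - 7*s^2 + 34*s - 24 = (s - 2)*(s^3 - 2*s^2 - 11*s + 12) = (s - 2)*(s - 1)*(s^2 - s - 12) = (s - 4)*(s - 2)*(s - 1)*(s + 3)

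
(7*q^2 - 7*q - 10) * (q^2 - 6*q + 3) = 7*q^4 - 49*q^3 + 53*q^2 + 39*q - 30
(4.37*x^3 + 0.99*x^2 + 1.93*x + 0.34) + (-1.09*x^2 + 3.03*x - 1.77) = 4.37*x^3 - 0.1*x^2 + 4.96*x - 1.43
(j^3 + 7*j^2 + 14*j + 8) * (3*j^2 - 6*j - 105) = 3*j^5 + 15*j^4 - 105*j^3 - 795*j^2 - 1518*j - 840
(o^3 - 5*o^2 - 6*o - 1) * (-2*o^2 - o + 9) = -2*o^5 + 9*o^4 + 26*o^3 - 37*o^2 - 53*o - 9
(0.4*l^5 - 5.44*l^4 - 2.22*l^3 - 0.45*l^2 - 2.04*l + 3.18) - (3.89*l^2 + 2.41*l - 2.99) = 0.4*l^5 - 5.44*l^4 - 2.22*l^3 - 4.34*l^2 - 4.45*l + 6.17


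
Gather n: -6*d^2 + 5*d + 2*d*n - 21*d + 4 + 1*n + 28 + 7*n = -6*d^2 - 16*d + n*(2*d + 8) + 32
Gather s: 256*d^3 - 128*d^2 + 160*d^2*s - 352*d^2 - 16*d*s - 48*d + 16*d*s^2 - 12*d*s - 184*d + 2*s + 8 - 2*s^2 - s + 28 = 256*d^3 - 480*d^2 - 232*d + s^2*(16*d - 2) + s*(160*d^2 - 28*d + 1) + 36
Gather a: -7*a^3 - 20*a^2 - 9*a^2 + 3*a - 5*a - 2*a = -7*a^3 - 29*a^2 - 4*a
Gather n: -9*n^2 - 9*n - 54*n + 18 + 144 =-9*n^2 - 63*n + 162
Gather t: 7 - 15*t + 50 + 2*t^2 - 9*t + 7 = 2*t^2 - 24*t + 64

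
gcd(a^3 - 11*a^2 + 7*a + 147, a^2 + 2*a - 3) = a + 3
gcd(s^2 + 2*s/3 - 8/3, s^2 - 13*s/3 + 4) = s - 4/3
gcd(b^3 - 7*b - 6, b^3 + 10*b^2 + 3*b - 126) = b - 3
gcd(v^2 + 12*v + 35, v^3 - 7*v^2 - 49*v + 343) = v + 7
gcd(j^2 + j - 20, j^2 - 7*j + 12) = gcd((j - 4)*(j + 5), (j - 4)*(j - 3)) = j - 4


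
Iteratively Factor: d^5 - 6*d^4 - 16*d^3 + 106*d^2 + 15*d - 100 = (d - 5)*(d^4 - d^3 - 21*d^2 + d + 20) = (d - 5)*(d + 1)*(d^3 - 2*d^2 - 19*d + 20) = (d - 5)^2*(d + 1)*(d^2 + 3*d - 4) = (d - 5)^2*(d + 1)*(d + 4)*(d - 1)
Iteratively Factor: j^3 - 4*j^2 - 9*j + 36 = (j + 3)*(j^2 - 7*j + 12) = (j - 4)*(j + 3)*(j - 3)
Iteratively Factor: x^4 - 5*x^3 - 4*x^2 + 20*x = (x)*(x^3 - 5*x^2 - 4*x + 20) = x*(x + 2)*(x^2 - 7*x + 10) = x*(x - 5)*(x + 2)*(x - 2)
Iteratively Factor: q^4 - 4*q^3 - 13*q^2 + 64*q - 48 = (q - 4)*(q^3 - 13*q + 12) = (q - 4)*(q - 3)*(q^2 + 3*q - 4) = (q - 4)*(q - 3)*(q + 4)*(q - 1)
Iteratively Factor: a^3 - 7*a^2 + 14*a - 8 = (a - 2)*(a^2 - 5*a + 4) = (a - 4)*(a - 2)*(a - 1)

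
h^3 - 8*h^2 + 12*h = h*(h - 6)*(h - 2)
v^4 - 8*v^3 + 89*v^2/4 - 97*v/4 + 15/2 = (v - 3)*(v - 5/2)*(v - 2)*(v - 1/2)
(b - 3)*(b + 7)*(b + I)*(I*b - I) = I*b^4 - b^3 + 3*I*b^3 - 3*b^2 - 25*I*b^2 + 25*b + 21*I*b - 21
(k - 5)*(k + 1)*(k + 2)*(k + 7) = k^4 + 5*k^3 - 27*k^2 - 101*k - 70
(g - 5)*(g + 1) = g^2 - 4*g - 5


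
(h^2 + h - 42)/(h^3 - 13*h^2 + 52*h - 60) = (h + 7)/(h^2 - 7*h + 10)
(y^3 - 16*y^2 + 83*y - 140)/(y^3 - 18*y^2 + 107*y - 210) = (y - 4)/(y - 6)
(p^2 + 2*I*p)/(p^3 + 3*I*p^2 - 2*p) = 1/(p + I)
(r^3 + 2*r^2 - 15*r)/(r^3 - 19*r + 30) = r/(r - 2)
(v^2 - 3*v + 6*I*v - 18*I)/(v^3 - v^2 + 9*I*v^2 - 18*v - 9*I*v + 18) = (v - 3)/(v^2 + v*(-1 + 3*I) - 3*I)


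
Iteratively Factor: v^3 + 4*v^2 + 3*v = (v + 3)*(v^2 + v) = v*(v + 3)*(v + 1)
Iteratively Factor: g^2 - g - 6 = (g - 3)*(g + 2)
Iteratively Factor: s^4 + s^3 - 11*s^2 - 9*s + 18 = (s + 3)*(s^3 - 2*s^2 - 5*s + 6) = (s - 1)*(s + 3)*(s^2 - s - 6) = (s - 1)*(s + 2)*(s + 3)*(s - 3)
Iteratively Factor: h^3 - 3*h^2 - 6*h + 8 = (h + 2)*(h^2 - 5*h + 4) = (h - 1)*(h + 2)*(h - 4)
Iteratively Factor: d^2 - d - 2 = (d + 1)*(d - 2)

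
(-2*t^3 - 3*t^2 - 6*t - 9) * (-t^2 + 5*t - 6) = 2*t^5 - 7*t^4 + 3*t^3 - 3*t^2 - 9*t + 54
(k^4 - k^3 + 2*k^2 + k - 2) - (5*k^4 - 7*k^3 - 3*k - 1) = -4*k^4 + 6*k^3 + 2*k^2 + 4*k - 1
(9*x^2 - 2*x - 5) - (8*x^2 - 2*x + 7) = x^2 - 12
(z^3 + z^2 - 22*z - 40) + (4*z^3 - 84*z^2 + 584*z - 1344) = 5*z^3 - 83*z^2 + 562*z - 1384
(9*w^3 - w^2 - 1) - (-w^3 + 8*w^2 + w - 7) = 10*w^3 - 9*w^2 - w + 6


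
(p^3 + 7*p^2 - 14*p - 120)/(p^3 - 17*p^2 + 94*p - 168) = (p^2 + 11*p + 30)/(p^2 - 13*p + 42)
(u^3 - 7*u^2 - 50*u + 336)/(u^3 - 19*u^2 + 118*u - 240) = (u + 7)/(u - 5)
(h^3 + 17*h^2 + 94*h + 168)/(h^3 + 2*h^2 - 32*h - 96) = (h^2 + 13*h + 42)/(h^2 - 2*h - 24)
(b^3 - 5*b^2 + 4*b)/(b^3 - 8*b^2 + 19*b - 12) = b/(b - 3)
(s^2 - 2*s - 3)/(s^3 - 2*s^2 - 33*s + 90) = (s + 1)/(s^2 + s - 30)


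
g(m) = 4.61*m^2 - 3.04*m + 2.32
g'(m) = 9.22*m - 3.04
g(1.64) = 9.73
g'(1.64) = 12.08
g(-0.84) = 8.13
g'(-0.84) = -10.78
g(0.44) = 1.87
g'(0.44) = 1.02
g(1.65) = 9.85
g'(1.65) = 12.17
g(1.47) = 7.81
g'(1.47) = 10.51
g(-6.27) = 202.61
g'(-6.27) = -60.85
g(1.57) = 8.91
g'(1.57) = 11.44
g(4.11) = 67.70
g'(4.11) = 34.85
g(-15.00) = 1085.17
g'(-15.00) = -141.34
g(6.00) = 150.04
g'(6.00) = 52.28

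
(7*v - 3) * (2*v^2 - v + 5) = 14*v^3 - 13*v^2 + 38*v - 15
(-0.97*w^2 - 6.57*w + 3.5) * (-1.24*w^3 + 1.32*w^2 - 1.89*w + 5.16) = 1.2028*w^5 + 6.8664*w^4 - 11.1791*w^3 + 12.0321*w^2 - 40.5162*w + 18.06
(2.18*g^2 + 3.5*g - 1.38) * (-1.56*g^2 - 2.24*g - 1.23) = -3.4008*g^4 - 10.3432*g^3 - 8.3686*g^2 - 1.2138*g + 1.6974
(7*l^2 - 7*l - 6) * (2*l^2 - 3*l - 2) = 14*l^4 - 35*l^3 - 5*l^2 + 32*l + 12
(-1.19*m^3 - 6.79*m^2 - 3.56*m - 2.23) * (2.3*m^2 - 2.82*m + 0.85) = -2.737*m^5 - 12.2612*m^4 + 9.9483*m^3 - 0.8613*m^2 + 3.2626*m - 1.8955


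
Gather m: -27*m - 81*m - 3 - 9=-108*m - 12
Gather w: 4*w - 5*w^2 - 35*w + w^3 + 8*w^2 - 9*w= w^3 + 3*w^2 - 40*w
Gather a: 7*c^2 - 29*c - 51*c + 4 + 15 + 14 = 7*c^2 - 80*c + 33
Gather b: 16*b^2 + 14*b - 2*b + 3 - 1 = 16*b^2 + 12*b + 2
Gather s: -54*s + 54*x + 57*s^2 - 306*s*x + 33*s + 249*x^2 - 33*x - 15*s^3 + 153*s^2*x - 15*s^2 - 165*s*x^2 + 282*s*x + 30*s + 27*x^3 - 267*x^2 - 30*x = -15*s^3 + s^2*(153*x + 42) + s*(-165*x^2 - 24*x + 9) + 27*x^3 - 18*x^2 - 9*x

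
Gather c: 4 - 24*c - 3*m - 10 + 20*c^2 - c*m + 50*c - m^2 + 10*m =20*c^2 + c*(26 - m) - m^2 + 7*m - 6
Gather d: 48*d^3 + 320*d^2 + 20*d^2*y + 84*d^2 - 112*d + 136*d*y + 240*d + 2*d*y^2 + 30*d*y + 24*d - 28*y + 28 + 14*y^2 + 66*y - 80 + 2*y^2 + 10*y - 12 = 48*d^3 + d^2*(20*y + 404) + d*(2*y^2 + 166*y + 152) + 16*y^2 + 48*y - 64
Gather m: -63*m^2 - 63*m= -63*m^2 - 63*m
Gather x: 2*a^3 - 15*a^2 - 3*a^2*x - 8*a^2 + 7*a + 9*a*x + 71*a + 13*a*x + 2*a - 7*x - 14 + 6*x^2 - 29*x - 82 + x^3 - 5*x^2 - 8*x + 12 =2*a^3 - 23*a^2 + 80*a + x^3 + x^2 + x*(-3*a^2 + 22*a - 44) - 84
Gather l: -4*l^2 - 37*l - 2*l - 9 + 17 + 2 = -4*l^2 - 39*l + 10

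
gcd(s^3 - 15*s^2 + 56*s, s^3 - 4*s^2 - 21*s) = s^2 - 7*s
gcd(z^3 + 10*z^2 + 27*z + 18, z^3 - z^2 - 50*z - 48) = z^2 + 7*z + 6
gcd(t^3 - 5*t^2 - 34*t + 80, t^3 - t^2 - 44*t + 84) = t - 2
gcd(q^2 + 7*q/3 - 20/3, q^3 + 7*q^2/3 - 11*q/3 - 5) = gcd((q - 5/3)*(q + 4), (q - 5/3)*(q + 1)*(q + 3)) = q - 5/3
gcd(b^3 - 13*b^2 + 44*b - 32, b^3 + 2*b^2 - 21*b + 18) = b - 1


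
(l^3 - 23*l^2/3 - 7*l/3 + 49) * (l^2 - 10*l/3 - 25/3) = l^5 - 11*l^4 + 134*l^3/9 + 362*l^2/3 - 1295*l/9 - 1225/3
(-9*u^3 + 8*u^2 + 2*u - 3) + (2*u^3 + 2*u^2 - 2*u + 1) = -7*u^3 + 10*u^2 - 2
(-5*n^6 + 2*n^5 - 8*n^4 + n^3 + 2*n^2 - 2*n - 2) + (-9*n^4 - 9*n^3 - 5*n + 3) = -5*n^6 + 2*n^5 - 17*n^4 - 8*n^3 + 2*n^2 - 7*n + 1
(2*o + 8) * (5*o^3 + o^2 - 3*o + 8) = 10*o^4 + 42*o^3 + 2*o^2 - 8*o + 64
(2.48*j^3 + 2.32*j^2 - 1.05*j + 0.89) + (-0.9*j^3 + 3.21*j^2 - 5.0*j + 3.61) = 1.58*j^3 + 5.53*j^2 - 6.05*j + 4.5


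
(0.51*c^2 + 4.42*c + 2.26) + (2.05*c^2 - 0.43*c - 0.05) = 2.56*c^2 + 3.99*c + 2.21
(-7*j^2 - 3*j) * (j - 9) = -7*j^3 + 60*j^2 + 27*j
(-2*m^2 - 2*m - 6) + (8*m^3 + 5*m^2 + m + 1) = 8*m^3 + 3*m^2 - m - 5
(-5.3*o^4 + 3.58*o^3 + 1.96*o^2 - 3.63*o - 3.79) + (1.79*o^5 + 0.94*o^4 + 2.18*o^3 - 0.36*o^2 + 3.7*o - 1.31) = 1.79*o^5 - 4.36*o^4 + 5.76*o^3 + 1.6*o^2 + 0.0700000000000003*o - 5.1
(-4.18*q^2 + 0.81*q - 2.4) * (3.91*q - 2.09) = -16.3438*q^3 + 11.9033*q^2 - 11.0769*q + 5.016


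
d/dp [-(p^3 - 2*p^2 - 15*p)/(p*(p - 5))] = -1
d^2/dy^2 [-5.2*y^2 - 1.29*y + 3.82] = -10.4000000000000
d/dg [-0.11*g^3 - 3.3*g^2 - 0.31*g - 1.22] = -0.33*g^2 - 6.6*g - 0.31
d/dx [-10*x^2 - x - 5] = -20*x - 1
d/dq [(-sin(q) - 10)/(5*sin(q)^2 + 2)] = (5*sin(q)^2 + 100*sin(q) - 2)*cos(q)/(5*sin(q)^2 + 2)^2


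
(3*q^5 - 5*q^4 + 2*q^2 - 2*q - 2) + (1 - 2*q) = 3*q^5 - 5*q^4 + 2*q^2 - 4*q - 1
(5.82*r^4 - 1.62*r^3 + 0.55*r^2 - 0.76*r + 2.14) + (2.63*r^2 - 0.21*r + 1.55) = 5.82*r^4 - 1.62*r^3 + 3.18*r^2 - 0.97*r + 3.69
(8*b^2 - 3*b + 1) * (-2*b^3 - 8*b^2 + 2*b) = -16*b^5 - 58*b^4 + 38*b^3 - 14*b^2 + 2*b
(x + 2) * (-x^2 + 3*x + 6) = -x^3 + x^2 + 12*x + 12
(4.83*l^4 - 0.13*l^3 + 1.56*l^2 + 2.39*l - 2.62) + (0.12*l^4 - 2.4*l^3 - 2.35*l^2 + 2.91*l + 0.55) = 4.95*l^4 - 2.53*l^3 - 0.79*l^2 + 5.3*l - 2.07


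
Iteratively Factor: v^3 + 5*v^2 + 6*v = (v + 3)*(v^2 + 2*v) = v*(v + 3)*(v + 2)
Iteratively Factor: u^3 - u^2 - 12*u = (u - 4)*(u^2 + 3*u) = (u - 4)*(u + 3)*(u)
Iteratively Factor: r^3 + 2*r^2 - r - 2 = (r + 1)*(r^2 + r - 2) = (r - 1)*(r + 1)*(r + 2)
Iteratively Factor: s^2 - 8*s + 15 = (s - 3)*(s - 5)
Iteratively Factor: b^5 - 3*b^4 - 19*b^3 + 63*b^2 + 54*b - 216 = (b + 2)*(b^4 - 5*b^3 - 9*b^2 + 81*b - 108) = (b - 3)*(b + 2)*(b^3 - 2*b^2 - 15*b + 36) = (b - 3)^2*(b + 2)*(b^2 + b - 12) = (b - 3)^2*(b + 2)*(b + 4)*(b - 3)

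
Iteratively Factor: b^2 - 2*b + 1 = (b - 1)*(b - 1)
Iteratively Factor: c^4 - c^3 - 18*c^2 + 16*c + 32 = (c + 4)*(c^3 - 5*c^2 + 2*c + 8) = (c - 2)*(c + 4)*(c^2 - 3*c - 4) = (c - 4)*(c - 2)*(c + 4)*(c + 1)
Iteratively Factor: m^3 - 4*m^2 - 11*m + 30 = (m - 2)*(m^2 - 2*m - 15) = (m - 5)*(m - 2)*(m + 3)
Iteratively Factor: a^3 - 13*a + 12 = (a + 4)*(a^2 - 4*a + 3) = (a - 3)*(a + 4)*(a - 1)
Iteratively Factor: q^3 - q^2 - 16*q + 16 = (q - 1)*(q^2 - 16) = (q - 4)*(q - 1)*(q + 4)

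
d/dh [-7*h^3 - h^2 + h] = -21*h^2 - 2*h + 1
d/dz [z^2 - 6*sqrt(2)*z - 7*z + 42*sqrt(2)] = 2*z - 6*sqrt(2) - 7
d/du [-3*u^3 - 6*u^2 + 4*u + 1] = -9*u^2 - 12*u + 4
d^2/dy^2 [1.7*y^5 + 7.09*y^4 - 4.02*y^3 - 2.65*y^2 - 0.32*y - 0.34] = 34.0*y^3 + 85.08*y^2 - 24.12*y - 5.3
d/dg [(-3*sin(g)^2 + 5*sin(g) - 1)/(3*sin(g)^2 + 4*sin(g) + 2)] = (-27*sin(g)^2 - 6*sin(g) + 14)*cos(g)/(3*sin(g)^2 + 4*sin(g) + 2)^2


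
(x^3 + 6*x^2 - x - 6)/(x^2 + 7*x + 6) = x - 1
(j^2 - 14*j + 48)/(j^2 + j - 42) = (j - 8)/(j + 7)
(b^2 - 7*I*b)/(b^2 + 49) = b/(b + 7*I)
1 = 1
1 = 1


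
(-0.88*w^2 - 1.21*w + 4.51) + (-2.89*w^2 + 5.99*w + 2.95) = -3.77*w^2 + 4.78*w + 7.46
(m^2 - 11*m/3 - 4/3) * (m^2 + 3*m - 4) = m^4 - 2*m^3/3 - 49*m^2/3 + 32*m/3 + 16/3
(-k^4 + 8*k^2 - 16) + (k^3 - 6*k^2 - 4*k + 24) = -k^4 + k^3 + 2*k^2 - 4*k + 8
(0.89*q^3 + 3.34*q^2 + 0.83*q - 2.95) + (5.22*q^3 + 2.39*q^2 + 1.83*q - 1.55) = 6.11*q^3 + 5.73*q^2 + 2.66*q - 4.5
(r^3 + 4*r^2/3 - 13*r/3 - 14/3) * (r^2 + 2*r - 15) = r^5 + 10*r^4/3 - 50*r^3/3 - 100*r^2/3 + 167*r/3 + 70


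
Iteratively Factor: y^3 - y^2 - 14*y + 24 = (y - 2)*(y^2 + y - 12) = (y - 2)*(y + 4)*(y - 3)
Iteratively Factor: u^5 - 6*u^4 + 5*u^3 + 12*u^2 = (u)*(u^4 - 6*u^3 + 5*u^2 + 12*u) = u*(u - 4)*(u^3 - 2*u^2 - 3*u) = u*(u - 4)*(u + 1)*(u^2 - 3*u) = u^2*(u - 4)*(u + 1)*(u - 3)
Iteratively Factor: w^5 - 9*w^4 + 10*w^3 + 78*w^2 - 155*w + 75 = (w - 1)*(w^4 - 8*w^3 + 2*w^2 + 80*w - 75) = (w - 5)*(w - 1)*(w^3 - 3*w^2 - 13*w + 15) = (w - 5)^2*(w - 1)*(w^2 + 2*w - 3) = (w - 5)^2*(w - 1)*(w + 3)*(w - 1)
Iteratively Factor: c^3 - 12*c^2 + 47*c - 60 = (c - 5)*(c^2 - 7*c + 12) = (c - 5)*(c - 4)*(c - 3)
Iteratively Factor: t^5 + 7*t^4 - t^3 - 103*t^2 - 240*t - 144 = (t - 4)*(t^4 + 11*t^3 + 43*t^2 + 69*t + 36) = (t - 4)*(t + 3)*(t^3 + 8*t^2 + 19*t + 12) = (t - 4)*(t + 3)*(t + 4)*(t^2 + 4*t + 3) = (t - 4)*(t + 1)*(t + 3)*(t + 4)*(t + 3)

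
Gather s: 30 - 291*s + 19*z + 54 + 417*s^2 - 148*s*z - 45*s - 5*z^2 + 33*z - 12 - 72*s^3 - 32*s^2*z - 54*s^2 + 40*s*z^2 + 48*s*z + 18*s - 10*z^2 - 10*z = -72*s^3 + s^2*(363 - 32*z) + s*(40*z^2 - 100*z - 318) - 15*z^2 + 42*z + 72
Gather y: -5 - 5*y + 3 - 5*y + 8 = 6 - 10*y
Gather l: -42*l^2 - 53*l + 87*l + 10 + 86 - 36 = -42*l^2 + 34*l + 60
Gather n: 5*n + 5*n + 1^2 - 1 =10*n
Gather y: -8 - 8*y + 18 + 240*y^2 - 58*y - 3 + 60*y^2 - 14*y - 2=300*y^2 - 80*y + 5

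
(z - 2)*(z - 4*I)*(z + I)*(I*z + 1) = I*z^4 + 4*z^3 - 2*I*z^3 - 8*z^2 + I*z^2 + 4*z - 2*I*z - 8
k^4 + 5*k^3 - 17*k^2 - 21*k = k*(k - 3)*(k + 1)*(k + 7)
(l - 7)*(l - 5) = l^2 - 12*l + 35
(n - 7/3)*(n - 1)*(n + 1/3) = n^3 - 3*n^2 + 11*n/9 + 7/9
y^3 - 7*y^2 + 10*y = y*(y - 5)*(y - 2)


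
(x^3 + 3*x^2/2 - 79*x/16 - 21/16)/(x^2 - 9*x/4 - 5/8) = (4*x^2 + 5*x - 21)/(2*(2*x - 5))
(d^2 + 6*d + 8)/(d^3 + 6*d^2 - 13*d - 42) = (d + 4)/(d^2 + 4*d - 21)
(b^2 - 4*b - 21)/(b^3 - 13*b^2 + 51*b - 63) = (b + 3)/(b^2 - 6*b + 9)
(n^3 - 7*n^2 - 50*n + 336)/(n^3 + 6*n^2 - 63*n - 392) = (n - 6)/(n + 7)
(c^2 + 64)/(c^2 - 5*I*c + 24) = (c + 8*I)/(c + 3*I)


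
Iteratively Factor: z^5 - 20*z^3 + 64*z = (z - 4)*(z^4 + 4*z^3 - 4*z^2 - 16*z) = (z - 4)*(z + 2)*(z^3 + 2*z^2 - 8*z) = (z - 4)*(z - 2)*(z + 2)*(z^2 + 4*z) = z*(z - 4)*(z - 2)*(z + 2)*(z + 4)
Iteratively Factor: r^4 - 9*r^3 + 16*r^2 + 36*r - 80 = (r - 4)*(r^3 - 5*r^2 - 4*r + 20) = (r - 5)*(r - 4)*(r^2 - 4) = (r - 5)*(r - 4)*(r + 2)*(r - 2)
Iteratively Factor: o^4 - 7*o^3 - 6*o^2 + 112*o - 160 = (o - 4)*(o^3 - 3*o^2 - 18*o + 40) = (o - 4)*(o - 2)*(o^2 - o - 20) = (o - 5)*(o - 4)*(o - 2)*(o + 4)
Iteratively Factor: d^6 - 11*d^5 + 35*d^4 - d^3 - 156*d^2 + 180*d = (d - 5)*(d^5 - 6*d^4 + 5*d^3 + 24*d^2 - 36*d) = (d - 5)*(d + 2)*(d^4 - 8*d^3 + 21*d^2 - 18*d) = (d - 5)*(d - 3)*(d + 2)*(d^3 - 5*d^2 + 6*d) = d*(d - 5)*(d - 3)*(d + 2)*(d^2 - 5*d + 6) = d*(d - 5)*(d - 3)*(d - 2)*(d + 2)*(d - 3)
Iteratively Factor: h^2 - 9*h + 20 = (h - 5)*(h - 4)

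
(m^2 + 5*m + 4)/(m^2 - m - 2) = (m + 4)/(m - 2)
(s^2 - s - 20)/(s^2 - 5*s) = (s + 4)/s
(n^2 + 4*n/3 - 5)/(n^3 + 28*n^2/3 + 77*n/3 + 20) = (3*n - 5)/(3*n^2 + 19*n + 20)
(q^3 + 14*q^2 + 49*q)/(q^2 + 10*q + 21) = q*(q + 7)/(q + 3)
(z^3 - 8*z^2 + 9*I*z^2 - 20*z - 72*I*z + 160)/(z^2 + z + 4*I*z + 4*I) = (z^2 + z*(-8 + 5*I) - 40*I)/(z + 1)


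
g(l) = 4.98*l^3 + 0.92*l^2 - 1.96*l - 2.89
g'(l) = 14.94*l^2 + 1.84*l - 1.96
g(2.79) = 106.96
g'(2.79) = 119.47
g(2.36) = 63.07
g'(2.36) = 85.59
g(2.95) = 127.18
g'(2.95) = 133.48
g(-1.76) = -23.74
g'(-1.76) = 41.08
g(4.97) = 621.46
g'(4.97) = 376.22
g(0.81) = -1.23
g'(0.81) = 9.33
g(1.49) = 12.71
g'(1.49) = 33.95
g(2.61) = 86.80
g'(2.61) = 104.62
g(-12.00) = -8452.33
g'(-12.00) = 2127.32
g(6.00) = 1094.15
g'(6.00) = 546.92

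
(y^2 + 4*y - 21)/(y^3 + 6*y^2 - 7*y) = (y - 3)/(y*(y - 1))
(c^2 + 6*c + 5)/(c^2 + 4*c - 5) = (c + 1)/(c - 1)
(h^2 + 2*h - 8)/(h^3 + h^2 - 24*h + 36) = (h + 4)/(h^2 + 3*h - 18)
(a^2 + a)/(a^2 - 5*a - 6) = a/(a - 6)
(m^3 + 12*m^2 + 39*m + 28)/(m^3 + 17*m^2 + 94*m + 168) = (m + 1)/(m + 6)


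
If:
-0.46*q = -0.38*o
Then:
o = 1.21052631578947*q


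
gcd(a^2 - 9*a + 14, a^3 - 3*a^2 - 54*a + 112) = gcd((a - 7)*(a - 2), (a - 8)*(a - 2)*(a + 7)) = a - 2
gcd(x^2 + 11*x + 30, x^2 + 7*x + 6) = x + 6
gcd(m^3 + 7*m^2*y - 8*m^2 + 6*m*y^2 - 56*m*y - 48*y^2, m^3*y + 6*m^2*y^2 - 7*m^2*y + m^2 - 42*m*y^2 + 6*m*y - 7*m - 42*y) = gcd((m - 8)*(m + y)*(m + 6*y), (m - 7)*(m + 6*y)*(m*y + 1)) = m + 6*y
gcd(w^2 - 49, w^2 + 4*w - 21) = w + 7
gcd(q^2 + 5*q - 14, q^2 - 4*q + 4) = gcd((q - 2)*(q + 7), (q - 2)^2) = q - 2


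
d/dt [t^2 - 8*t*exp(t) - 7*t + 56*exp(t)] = -8*t*exp(t) + 2*t + 48*exp(t) - 7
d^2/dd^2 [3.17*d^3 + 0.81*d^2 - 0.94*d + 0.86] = 19.02*d + 1.62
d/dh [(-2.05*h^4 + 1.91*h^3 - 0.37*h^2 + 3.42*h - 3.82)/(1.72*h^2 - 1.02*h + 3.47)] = (-7.052*h^5 + 9.5582*h^4 - 32.3504*h^3 + 14.3781*h^2 + 10.573*h + 7.971)/(2.9584*h^4 - 3.5088*h^3 + 12.9772*h^2 - 7.0788*h + 12.0409)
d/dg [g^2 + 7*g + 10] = 2*g + 7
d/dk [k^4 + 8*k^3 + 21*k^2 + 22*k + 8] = 4*k^3 + 24*k^2 + 42*k + 22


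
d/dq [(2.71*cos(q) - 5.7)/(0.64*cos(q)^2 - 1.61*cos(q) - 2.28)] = (1.7344*cos(q)^2 - 7.296*cos(q) + 15.3558)*sin(q)/(0.4096*cos(q)^4 - 2.0608*cos(q)^3 - 0.326299999999999*cos(q)^2 + 7.3416*cos(q) + 5.1984)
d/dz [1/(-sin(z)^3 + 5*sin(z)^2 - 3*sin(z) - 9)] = (3*sin(z) - 1)*cos(z)/((sin(z) - 3)^3*(sin(z) + 1)^2)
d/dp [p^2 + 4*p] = 2*p + 4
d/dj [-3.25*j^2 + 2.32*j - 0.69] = 2.32 - 6.5*j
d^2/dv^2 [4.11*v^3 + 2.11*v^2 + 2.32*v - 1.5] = 24.66*v + 4.22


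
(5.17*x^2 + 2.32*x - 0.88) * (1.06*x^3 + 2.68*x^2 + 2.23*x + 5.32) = 5.4802*x^5 + 16.3148*x^4 + 16.8139*x^3 + 30.3196*x^2 + 10.38*x - 4.6816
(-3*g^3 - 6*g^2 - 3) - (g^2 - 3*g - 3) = -3*g^3 - 7*g^2 + 3*g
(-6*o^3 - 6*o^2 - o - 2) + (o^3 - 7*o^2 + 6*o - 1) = -5*o^3 - 13*o^2 + 5*o - 3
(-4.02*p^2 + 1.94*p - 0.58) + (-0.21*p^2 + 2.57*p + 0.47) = -4.23*p^2 + 4.51*p - 0.11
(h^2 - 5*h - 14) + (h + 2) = h^2 - 4*h - 12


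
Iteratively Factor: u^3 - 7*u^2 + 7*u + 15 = (u - 3)*(u^2 - 4*u - 5) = (u - 3)*(u + 1)*(u - 5)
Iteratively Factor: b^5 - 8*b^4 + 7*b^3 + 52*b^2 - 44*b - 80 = (b + 1)*(b^4 - 9*b^3 + 16*b^2 + 36*b - 80) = (b - 2)*(b + 1)*(b^3 - 7*b^2 + 2*b + 40) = (b - 4)*(b - 2)*(b + 1)*(b^2 - 3*b - 10) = (b - 4)*(b - 2)*(b + 1)*(b + 2)*(b - 5)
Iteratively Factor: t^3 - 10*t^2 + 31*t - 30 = (t - 3)*(t^2 - 7*t + 10) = (t - 3)*(t - 2)*(t - 5)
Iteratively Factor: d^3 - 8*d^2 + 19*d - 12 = (d - 1)*(d^2 - 7*d + 12) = (d - 4)*(d - 1)*(d - 3)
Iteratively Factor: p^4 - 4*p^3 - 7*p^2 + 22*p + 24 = (p - 3)*(p^3 - p^2 - 10*p - 8) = (p - 3)*(p + 1)*(p^2 - 2*p - 8) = (p - 3)*(p + 1)*(p + 2)*(p - 4)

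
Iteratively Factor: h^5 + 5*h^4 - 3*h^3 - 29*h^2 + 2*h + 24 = (h + 1)*(h^4 + 4*h^3 - 7*h^2 - 22*h + 24) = (h + 1)*(h + 4)*(h^3 - 7*h + 6) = (h - 1)*(h + 1)*(h + 4)*(h^2 + h - 6) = (h - 1)*(h + 1)*(h + 3)*(h + 4)*(h - 2)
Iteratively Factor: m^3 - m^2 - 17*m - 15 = (m + 1)*(m^2 - 2*m - 15) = (m + 1)*(m + 3)*(m - 5)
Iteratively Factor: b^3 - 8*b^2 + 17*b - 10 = (b - 2)*(b^2 - 6*b + 5) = (b - 5)*(b - 2)*(b - 1)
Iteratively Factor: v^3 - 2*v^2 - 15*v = (v + 3)*(v^2 - 5*v) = (v - 5)*(v + 3)*(v)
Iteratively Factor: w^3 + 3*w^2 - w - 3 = (w + 3)*(w^2 - 1) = (w + 1)*(w + 3)*(w - 1)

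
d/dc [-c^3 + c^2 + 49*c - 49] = -3*c^2 + 2*c + 49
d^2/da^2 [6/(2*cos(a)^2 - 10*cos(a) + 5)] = 12*(8*sin(a)^4 - 34*sin(a)^2 + 125*cos(a)/2 - 15*cos(3*a)/2 - 64)/(2*sin(a)^2 + 10*cos(a) - 7)^3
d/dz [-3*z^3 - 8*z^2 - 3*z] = -9*z^2 - 16*z - 3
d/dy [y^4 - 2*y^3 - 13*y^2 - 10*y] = 4*y^3 - 6*y^2 - 26*y - 10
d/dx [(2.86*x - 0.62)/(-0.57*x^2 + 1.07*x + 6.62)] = (1.6302*x^2 - 0.7068*x + 19.5966)/(0.3249*x^4 - 1.2198*x^3 - 6.4019*x^2 + 14.1668*x + 43.8244)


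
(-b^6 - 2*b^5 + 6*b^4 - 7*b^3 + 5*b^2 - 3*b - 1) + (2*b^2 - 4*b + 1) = -b^6 - 2*b^5 + 6*b^4 - 7*b^3 + 7*b^2 - 7*b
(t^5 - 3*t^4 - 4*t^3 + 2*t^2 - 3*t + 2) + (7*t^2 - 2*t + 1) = t^5 - 3*t^4 - 4*t^3 + 9*t^2 - 5*t + 3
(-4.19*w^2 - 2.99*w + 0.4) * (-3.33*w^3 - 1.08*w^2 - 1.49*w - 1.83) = 13.9527*w^5 + 14.4819*w^4 + 8.1403*w^3 + 11.6908*w^2 + 4.8757*w - 0.732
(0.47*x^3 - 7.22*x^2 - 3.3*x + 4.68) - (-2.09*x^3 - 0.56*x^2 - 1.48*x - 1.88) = 2.56*x^3 - 6.66*x^2 - 1.82*x + 6.56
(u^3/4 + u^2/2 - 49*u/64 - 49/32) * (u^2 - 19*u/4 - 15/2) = u^5/4 - 11*u^4/16 - 321*u^3/64 - 421*u^2/256 + 833*u/64 + 735/64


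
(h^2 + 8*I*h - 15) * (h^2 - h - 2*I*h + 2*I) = h^4 - h^3 + 6*I*h^3 + h^2 - 6*I*h^2 - h + 30*I*h - 30*I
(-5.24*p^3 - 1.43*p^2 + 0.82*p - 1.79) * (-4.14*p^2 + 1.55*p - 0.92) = 21.6936*p^5 - 2.2018*p^4 - 0.790499999999999*p^3 + 9.9972*p^2 - 3.5289*p + 1.6468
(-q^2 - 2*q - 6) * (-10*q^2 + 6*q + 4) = 10*q^4 + 14*q^3 + 44*q^2 - 44*q - 24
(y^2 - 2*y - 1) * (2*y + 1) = 2*y^3 - 3*y^2 - 4*y - 1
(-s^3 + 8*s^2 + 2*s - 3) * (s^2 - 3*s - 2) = -s^5 + 11*s^4 - 20*s^3 - 25*s^2 + 5*s + 6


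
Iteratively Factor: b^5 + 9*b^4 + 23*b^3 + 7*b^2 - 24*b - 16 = (b + 1)*(b^4 + 8*b^3 + 15*b^2 - 8*b - 16) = (b - 1)*(b + 1)*(b^3 + 9*b^2 + 24*b + 16) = (b - 1)*(b + 1)^2*(b^2 + 8*b + 16) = (b - 1)*(b + 1)^2*(b + 4)*(b + 4)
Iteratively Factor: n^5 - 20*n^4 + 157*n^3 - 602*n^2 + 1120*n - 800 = (n - 5)*(n^4 - 15*n^3 + 82*n^2 - 192*n + 160) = (n - 5)*(n - 2)*(n^3 - 13*n^2 + 56*n - 80) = (n - 5)^2*(n - 2)*(n^2 - 8*n + 16) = (n - 5)^2*(n - 4)*(n - 2)*(n - 4)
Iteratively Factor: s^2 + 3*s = (s + 3)*(s)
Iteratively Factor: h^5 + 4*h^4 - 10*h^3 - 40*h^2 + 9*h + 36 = (h + 4)*(h^4 - 10*h^2 + 9) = (h + 1)*(h + 4)*(h^3 - h^2 - 9*h + 9) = (h - 1)*(h + 1)*(h + 4)*(h^2 - 9) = (h - 3)*(h - 1)*(h + 1)*(h + 4)*(h + 3)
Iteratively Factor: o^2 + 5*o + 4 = (o + 4)*(o + 1)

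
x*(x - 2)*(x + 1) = x^3 - x^2 - 2*x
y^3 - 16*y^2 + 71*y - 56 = (y - 8)*(y - 7)*(y - 1)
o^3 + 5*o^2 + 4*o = o*(o + 1)*(o + 4)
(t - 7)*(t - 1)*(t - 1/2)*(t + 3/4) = t^4 - 31*t^3/4 + 37*t^2/8 + 19*t/4 - 21/8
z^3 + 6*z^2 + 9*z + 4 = (z + 1)^2*(z + 4)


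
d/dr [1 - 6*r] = -6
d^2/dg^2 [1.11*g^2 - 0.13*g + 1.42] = 2.22000000000000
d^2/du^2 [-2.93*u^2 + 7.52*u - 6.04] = -5.86000000000000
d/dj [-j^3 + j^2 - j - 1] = -3*j^2 + 2*j - 1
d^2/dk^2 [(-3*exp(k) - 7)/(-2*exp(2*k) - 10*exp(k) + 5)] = (12*exp(4*k) + 52*exp(3*k) + 600*exp(2*k) + 1130*exp(k) + 425)*exp(k)/(8*exp(6*k) + 120*exp(5*k) + 540*exp(4*k) + 400*exp(3*k) - 1350*exp(2*k) + 750*exp(k) - 125)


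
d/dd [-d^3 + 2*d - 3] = 2 - 3*d^2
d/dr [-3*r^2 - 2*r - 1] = -6*r - 2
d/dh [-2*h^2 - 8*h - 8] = -4*h - 8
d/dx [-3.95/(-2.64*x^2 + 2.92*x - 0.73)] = (11.534 - 20.856*x)/(2.64*x^2 - 2.92*x + 0.73)^2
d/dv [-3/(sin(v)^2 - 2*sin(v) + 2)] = 6*(sin(v) - 1)*cos(v)/(sin(v)^2 - 2*sin(v) + 2)^2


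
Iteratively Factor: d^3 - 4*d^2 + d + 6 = (d - 2)*(d^2 - 2*d - 3) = (d - 3)*(d - 2)*(d + 1)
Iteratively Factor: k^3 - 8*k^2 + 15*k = (k - 5)*(k^2 - 3*k) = k*(k - 5)*(k - 3)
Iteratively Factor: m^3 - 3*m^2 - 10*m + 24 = (m - 4)*(m^2 + m - 6) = (m - 4)*(m + 3)*(m - 2)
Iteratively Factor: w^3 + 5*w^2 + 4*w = (w + 1)*(w^2 + 4*w) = (w + 1)*(w + 4)*(w)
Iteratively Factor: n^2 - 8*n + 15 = (n - 5)*(n - 3)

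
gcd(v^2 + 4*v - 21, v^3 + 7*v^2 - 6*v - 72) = v - 3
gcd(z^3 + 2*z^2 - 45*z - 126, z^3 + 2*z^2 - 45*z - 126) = z^3 + 2*z^2 - 45*z - 126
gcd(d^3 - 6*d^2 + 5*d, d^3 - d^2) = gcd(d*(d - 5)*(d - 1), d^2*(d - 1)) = d^2 - d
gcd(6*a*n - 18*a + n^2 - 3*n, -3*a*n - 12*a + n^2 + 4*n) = 1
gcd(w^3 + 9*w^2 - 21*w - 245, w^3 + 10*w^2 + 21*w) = w + 7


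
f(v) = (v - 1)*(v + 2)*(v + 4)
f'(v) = (v - 1)*(v + 2) + (v - 1)*(v + 4) + (v + 2)*(v + 4) = 3*v^2 + 10*v + 2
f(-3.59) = 2.99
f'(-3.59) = 4.76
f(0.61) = -4.69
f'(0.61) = 9.22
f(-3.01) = 4.01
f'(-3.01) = -0.92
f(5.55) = 328.07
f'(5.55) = 149.91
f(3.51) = 103.86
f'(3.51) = 74.06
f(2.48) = 42.96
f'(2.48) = 45.25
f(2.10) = 27.51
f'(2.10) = 36.23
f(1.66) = 13.67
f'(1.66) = 26.87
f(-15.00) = -2288.00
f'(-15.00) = 527.00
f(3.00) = 70.00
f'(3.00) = 59.00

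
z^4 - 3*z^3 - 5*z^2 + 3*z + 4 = (z - 4)*(z - 1)*(z + 1)^2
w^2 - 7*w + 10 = (w - 5)*(w - 2)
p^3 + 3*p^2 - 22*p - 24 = (p - 4)*(p + 1)*(p + 6)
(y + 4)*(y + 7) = y^2 + 11*y + 28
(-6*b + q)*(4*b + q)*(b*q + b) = -24*b^3*q - 24*b^3 - 2*b^2*q^2 - 2*b^2*q + b*q^3 + b*q^2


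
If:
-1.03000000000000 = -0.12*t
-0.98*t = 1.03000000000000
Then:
No Solution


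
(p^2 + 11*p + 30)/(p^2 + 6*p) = (p + 5)/p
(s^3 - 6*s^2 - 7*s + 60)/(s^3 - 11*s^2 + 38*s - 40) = (s + 3)/(s - 2)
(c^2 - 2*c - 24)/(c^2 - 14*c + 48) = (c + 4)/(c - 8)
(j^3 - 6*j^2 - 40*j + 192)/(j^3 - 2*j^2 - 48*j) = (j - 4)/j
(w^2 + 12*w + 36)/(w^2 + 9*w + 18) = (w + 6)/(w + 3)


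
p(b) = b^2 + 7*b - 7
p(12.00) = 221.00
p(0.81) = -0.67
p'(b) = 2*b + 7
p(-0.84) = -12.17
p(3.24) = 26.18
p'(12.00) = 31.00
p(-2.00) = -17.00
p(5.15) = 55.57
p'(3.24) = 13.48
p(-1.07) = -13.35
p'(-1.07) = 4.86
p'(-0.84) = 5.32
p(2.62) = 18.20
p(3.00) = 23.00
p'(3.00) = 13.00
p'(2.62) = 12.24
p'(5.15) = 17.30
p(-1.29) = -14.37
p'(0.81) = 8.62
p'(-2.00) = 3.00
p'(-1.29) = 4.42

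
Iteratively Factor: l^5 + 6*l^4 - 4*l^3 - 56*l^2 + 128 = (l + 2)*(l^4 + 4*l^3 - 12*l^2 - 32*l + 64) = (l - 2)*(l + 2)*(l^3 + 6*l^2 - 32) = (l - 2)^2*(l + 2)*(l^2 + 8*l + 16) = (l - 2)^2*(l + 2)*(l + 4)*(l + 4)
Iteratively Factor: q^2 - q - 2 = (q + 1)*(q - 2)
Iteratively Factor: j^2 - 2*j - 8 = (j + 2)*(j - 4)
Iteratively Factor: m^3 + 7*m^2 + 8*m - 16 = (m + 4)*(m^2 + 3*m - 4) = (m + 4)^2*(m - 1)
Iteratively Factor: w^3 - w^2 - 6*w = (w + 2)*(w^2 - 3*w) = (w - 3)*(w + 2)*(w)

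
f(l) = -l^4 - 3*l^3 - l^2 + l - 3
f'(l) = -4*l^3 - 9*l^2 - 2*l + 1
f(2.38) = -78.81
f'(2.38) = -108.66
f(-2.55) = -4.59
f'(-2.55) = 13.90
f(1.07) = -8.06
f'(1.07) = -16.34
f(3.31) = -239.48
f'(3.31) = -249.28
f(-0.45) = -3.42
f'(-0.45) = 0.44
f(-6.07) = -732.52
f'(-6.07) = 576.13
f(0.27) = -2.87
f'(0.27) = -0.27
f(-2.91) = -12.16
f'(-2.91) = 29.18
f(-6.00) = -693.00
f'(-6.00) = 553.00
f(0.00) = -3.00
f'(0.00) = 1.00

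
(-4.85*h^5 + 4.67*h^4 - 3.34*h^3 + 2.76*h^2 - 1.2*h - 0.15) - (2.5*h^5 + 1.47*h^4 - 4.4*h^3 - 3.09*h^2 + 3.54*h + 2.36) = -7.35*h^5 + 3.2*h^4 + 1.06*h^3 + 5.85*h^2 - 4.74*h - 2.51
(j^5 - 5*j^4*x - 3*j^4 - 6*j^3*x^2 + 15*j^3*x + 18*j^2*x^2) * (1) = j^5 - 5*j^4*x - 3*j^4 - 6*j^3*x^2 + 15*j^3*x + 18*j^2*x^2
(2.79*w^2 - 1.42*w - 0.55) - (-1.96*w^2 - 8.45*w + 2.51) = 4.75*w^2 + 7.03*w - 3.06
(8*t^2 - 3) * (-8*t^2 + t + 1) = -64*t^4 + 8*t^3 + 32*t^2 - 3*t - 3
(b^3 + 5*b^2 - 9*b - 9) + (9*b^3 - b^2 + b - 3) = 10*b^3 + 4*b^2 - 8*b - 12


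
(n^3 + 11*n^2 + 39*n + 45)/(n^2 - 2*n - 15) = (n^2 + 8*n + 15)/(n - 5)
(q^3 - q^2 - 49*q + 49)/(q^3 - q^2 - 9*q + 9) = (q^2 - 49)/(q^2 - 9)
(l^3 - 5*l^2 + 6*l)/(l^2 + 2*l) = (l^2 - 5*l + 6)/(l + 2)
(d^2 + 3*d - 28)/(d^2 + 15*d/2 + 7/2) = 2*(d - 4)/(2*d + 1)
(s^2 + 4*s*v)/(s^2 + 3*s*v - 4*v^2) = s/(s - v)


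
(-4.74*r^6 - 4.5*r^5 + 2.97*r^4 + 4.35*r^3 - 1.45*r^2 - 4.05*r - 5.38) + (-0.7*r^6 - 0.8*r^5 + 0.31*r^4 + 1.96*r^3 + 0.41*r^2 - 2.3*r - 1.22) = -5.44*r^6 - 5.3*r^5 + 3.28*r^4 + 6.31*r^3 - 1.04*r^2 - 6.35*r - 6.6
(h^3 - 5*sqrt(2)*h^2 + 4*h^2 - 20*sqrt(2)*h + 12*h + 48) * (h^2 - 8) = h^5 - 5*sqrt(2)*h^4 + 4*h^4 - 20*sqrt(2)*h^3 + 4*h^3 + 16*h^2 + 40*sqrt(2)*h^2 - 96*h + 160*sqrt(2)*h - 384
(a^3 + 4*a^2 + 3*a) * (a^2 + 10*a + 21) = a^5 + 14*a^4 + 64*a^3 + 114*a^2 + 63*a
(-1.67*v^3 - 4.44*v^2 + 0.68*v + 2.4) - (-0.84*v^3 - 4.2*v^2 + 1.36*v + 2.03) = -0.83*v^3 - 0.24*v^2 - 0.68*v + 0.37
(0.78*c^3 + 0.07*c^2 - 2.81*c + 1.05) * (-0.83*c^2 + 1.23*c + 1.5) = -0.6474*c^5 + 0.9013*c^4 + 3.5884*c^3 - 4.2228*c^2 - 2.9235*c + 1.575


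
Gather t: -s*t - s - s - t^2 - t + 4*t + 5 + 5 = -2*s - t^2 + t*(3 - s) + 10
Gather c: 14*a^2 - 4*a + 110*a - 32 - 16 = 14*a^2 + 106*a - 48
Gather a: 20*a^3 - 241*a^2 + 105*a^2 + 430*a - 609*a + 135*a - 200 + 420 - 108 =20*a^3 - 136*a^2 - 44*a + 112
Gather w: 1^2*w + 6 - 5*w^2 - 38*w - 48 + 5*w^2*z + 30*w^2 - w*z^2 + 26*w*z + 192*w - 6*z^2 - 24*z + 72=w^2*(5*z + 25) + w*(-z^2 + 26*z + 155) - 6*z^2 - 24*z + 30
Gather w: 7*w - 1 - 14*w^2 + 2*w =-14*w^2 + 9*w - 1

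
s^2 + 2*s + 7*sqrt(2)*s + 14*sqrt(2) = (s + 2)*(s + 7*sqrt(2))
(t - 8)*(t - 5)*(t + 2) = t^3 - 11*t^2 + 14*t + 80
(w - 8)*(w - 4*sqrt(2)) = w^2 - 8*w - 4*sqrt(2)*w + 32*sqrt(2)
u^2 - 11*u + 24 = (u - 8)*(u - 3)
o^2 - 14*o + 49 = (o - 7)^2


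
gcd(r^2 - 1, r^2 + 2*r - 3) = r - 1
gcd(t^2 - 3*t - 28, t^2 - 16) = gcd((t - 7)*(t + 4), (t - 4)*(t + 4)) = t + 4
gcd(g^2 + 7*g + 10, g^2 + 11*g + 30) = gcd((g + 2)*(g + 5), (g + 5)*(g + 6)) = g + 5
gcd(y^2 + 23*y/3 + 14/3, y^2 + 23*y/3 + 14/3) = y^2 + 23*y/3 + 14/3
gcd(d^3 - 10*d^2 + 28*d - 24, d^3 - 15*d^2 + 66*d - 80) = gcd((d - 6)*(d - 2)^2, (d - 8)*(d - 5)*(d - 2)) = d - 2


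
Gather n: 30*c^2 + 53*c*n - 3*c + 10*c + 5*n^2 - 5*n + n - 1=30*c^2 + 7*c + 5*n^2 + n*(53*c - 4) - 1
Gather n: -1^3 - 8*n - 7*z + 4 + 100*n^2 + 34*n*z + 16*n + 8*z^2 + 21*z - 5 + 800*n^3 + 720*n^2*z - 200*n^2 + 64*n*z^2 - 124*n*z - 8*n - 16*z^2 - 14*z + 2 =800*n^3 + n^2*(720*z - 100) + n*(64*z^2 - 90*z) - 8*z^2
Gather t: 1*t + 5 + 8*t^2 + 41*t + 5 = 8*t^2 + 42*t + 10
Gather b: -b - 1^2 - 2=-b - 3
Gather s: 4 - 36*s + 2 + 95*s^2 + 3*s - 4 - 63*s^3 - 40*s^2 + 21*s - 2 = -63*s^3 + 55*s^2 - 12*s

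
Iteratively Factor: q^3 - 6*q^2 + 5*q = (q - 5)*(q^2 - q) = q*(q - 5)*(q - 1)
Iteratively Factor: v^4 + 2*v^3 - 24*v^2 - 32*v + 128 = (v + 4)*(v^3 - 2*v^2 - 16*v + 32) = (v + 4)^2*(v^2 - 6*v + 8) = (v - 2)*(v + 4)^2*(v - 4)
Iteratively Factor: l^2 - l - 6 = (l - 3)*(l + 2)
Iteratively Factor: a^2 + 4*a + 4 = (a + 2)*(a + 2)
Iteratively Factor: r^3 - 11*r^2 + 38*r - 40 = (r - 2)*(r^2 - 9*r + 20) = (r - 5)*(r - 2)*(r - 4)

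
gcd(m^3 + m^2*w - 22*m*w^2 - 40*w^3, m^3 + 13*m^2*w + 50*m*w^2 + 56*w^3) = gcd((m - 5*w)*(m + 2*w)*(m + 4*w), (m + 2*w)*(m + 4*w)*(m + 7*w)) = m^2 + 6*m*w + 8*w^2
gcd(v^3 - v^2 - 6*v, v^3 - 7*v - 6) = v^2 - v - 6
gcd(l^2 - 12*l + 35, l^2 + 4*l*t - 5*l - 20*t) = l - 5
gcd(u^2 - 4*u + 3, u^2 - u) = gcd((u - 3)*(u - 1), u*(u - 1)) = u - 1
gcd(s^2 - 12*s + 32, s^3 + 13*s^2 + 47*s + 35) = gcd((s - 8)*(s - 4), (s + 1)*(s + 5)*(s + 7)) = 1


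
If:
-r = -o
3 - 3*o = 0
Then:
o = 1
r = 1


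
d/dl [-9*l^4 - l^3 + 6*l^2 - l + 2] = -36*l^3 - 3*l^2 + 12*l - 1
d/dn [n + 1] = 1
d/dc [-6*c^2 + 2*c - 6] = 2 - 12*c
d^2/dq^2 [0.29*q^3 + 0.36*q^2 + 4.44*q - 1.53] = 1.74*q + 0.72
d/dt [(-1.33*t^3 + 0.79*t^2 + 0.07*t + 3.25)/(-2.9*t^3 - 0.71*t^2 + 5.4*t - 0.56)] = (3.2353*t^4 - 13.958*t^3 + 34.8251*t^2 + 3.7302*t - 17.5892)/(8.41*t^6 + 4.118*t^5 - 30.8159*t^4 - 4.42*t^3 + 29.9552*t^2 - 6.048*t + 0.3136)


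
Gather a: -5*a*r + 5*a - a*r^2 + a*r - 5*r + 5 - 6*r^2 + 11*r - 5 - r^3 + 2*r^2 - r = a*(-r^2 - 4*r + 5) - r^3 - 4*r^2 + 5*r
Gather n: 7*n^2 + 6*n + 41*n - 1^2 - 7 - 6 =7*n^2 + 47*n - 14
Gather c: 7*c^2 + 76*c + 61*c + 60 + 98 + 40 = 7*c^2 + 137*c + 198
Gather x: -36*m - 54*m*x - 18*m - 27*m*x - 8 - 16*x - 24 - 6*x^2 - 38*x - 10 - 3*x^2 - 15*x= -54*m - 9*x^2 + x*(-81*m - 69) - 42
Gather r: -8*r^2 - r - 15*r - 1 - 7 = -8*r^2 - 16*r - 8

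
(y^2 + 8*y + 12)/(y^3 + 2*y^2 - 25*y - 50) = (y + 6)/(y^2 - 25)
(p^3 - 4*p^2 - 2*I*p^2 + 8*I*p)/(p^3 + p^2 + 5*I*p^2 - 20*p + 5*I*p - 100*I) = p*(p - 2*I)/(p^2 + 5*p*(1 + I) + 25*I)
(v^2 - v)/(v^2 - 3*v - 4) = v*(1 - v)/(-v^2 + 3*v + 4)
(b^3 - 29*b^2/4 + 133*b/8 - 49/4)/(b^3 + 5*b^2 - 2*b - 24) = (8*b^2 - 42*b + 49)/(8*(b^2 + 7*b + 12))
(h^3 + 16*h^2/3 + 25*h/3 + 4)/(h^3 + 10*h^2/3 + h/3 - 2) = (3*h + 4)/(3*h - 2)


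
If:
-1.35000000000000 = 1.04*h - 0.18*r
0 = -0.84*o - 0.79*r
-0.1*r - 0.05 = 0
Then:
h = -1.38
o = 0.47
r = -0.50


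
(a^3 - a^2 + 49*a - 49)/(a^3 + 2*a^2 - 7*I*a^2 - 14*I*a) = (a^2 + a*(-1 + 7*I) - 7*I)/(a*(a + 2))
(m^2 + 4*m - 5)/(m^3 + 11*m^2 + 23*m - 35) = 1/(m + 7)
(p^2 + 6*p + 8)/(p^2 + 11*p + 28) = (p + 2)/(p + 7)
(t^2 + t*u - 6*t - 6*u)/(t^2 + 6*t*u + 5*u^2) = (t - 6)/(t + 5*u)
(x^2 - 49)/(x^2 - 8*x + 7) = (x + 7)/(x - 1)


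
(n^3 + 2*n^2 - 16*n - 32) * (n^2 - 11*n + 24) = n^5 - 9*n^4 - 14*n^3 + 192*n^2 - 32*n - 768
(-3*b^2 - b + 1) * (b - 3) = -3*b^3 + 8*b^2 + 4*b - 3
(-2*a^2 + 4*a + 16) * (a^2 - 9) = -2*a^4 + 4*a^3 + 34*a^2 - 36*a - 144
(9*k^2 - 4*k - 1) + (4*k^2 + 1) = 13*k^2 - 4*k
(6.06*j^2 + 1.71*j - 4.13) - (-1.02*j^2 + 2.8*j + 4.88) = 7.08*j^2 - 1.09*j - 9.01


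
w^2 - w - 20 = (w - 5)*(w + 4)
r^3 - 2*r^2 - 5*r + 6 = (r - 3)*(r - 1)*(r + 2)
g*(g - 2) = g^2 - 2*g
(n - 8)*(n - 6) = n^2 - 14*n + 48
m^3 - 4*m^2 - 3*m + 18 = (m - 3)^2*(m + 2)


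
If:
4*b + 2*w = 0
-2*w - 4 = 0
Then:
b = 1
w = -2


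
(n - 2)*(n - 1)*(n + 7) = n^3 + 4*n^2 - 19*n + 14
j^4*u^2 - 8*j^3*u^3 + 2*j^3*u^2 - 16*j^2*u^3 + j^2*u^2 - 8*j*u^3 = j*(j - 8*u)*(j*u + u)^2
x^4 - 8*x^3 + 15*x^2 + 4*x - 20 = (x - 5)*(x - 2)^2*(x + 1)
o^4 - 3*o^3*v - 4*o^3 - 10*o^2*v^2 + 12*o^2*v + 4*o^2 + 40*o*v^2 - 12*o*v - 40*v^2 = (o - 2)^2*(o - 5*v)*(o + 2*v)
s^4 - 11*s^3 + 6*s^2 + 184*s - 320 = (s - 8)*(s - 5)*(s - 2)*(s + 4)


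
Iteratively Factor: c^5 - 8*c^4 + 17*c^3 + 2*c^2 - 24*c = (c - 3)*(c^4 - 5*c^3 + 2*c^2 + 8*c) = (c - 4)*(c - 3)*(c^3 - c^2 - 2*c) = c*(c - 4)*(c - 3)*(c^2 - c - 2) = c*(c - 4)*(c - 3)*(c - 2)*(c + 1)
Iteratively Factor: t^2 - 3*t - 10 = (t + 2)*(t - 5)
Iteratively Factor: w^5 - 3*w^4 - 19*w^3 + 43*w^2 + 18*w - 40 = (w - 1)*(w^4 - 2*w^3 - 21*w^2 + 22*w + 40) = (w - 2)*(w - 1)*(w^3 - 21*w - 20) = (w - 2)*(w - 1)*(w + 4)*(w^2 - 4*w - 5) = (w - 2)*(w - 1)*(w + 1)*(w + 4)*(w - 5)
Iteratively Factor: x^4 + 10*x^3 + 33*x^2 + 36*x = (x + 3)*(x^3 + 7*x^2 + 12*x) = x*(x + 3)*(x^2 + 7*x + 12) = x*(x + 3)*(x + 4)*(x + 3)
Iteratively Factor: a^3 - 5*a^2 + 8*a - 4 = (a - 1)*(a^2 - 4*a + 4) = (a - 2)*(a - 1)*(a - 2)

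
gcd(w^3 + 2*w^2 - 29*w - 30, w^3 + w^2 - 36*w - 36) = w^2 + 7*w + 6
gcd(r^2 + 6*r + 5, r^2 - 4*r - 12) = 1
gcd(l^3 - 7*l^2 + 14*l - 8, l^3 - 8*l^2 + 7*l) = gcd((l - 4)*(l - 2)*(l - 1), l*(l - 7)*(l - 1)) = l - 1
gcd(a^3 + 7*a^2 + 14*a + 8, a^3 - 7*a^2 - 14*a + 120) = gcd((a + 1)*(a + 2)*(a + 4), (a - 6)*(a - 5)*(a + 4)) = a + 4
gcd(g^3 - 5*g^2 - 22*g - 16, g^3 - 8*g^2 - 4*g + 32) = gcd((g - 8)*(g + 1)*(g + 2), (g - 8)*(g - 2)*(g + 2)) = g^2 - 6*g - 16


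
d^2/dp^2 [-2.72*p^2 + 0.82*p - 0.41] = -5.44000000000000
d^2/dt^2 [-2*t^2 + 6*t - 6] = -4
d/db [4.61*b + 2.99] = 4.61000000000000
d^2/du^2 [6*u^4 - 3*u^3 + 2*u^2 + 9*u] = 72*u^2 - 18*u + 4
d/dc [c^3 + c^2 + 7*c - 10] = 3*c^2 + 2*c + 7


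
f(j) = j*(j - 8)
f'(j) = 2*j - 8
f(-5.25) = 69.56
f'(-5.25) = -18.50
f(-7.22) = 109.89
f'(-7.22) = -22.44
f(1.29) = -8.66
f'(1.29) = -5.42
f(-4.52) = 56.59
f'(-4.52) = -17.04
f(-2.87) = 31.20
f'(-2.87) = -13.74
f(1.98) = -11.92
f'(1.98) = -4.04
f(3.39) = -15.63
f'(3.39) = -1.22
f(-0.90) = 8.01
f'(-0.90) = -9.80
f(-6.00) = 84.00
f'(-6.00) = -20.00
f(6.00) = -12.00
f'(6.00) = 4.00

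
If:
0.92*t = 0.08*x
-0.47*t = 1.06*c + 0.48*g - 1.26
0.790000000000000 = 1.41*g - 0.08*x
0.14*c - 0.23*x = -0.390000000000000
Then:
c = 0.79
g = 0.68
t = 0.19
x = 2.18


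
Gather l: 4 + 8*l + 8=8*l + 12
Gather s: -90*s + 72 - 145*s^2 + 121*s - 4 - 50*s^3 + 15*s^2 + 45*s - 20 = -50*s^3 - 130*s^2 + 76*s + 48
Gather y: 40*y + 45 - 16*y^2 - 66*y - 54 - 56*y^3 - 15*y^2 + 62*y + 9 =-56*y^3 - 31*y^2 + 36*y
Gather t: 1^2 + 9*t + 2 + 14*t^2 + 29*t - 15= 14*t^2 + 38*t - 12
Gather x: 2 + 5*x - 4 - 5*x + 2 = 0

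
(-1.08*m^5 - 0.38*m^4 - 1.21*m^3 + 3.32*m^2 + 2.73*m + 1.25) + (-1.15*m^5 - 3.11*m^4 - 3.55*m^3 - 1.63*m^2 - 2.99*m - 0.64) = -2.23*m^5 - 3.49*m^4 - 4.76*m^3 + 1.69*m^2 - 0.26*m + 0.61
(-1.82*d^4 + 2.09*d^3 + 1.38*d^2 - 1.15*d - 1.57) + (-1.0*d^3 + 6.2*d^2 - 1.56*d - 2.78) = -1.82*d^4 + 1.09*d^3 + 7.58*d^2 - 2.71*d - 4.35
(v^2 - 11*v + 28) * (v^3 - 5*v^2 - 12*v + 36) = v^5 - 16*v^4 + 71*v^3 + 28*v^2 - 732*v + 1008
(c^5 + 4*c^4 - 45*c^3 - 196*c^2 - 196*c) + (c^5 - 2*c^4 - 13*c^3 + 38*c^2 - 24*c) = 2*c^5 + 2*c^4 - 58*c^3 - 158*c^2 - 220*c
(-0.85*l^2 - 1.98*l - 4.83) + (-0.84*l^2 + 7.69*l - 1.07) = -1.69*l^2 + 5.71*l - 5.9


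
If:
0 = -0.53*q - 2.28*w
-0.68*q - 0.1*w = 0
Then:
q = 0.00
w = 0.00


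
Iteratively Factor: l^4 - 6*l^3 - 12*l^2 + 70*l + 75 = (l + 1)*(l^3 - 7*l^2 - 5*l + 75) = (l - 5)*(l + 1)*(l^2 - 2*l - 15) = (l - 5)*(l + 1)*(l + 3)*(l - 5)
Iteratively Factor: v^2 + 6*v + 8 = (v + 4)*(v + 2)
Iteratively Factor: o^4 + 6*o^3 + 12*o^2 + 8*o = (o)*(o^3 + 6*o^2 + 12*o + 8) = o*(o + 2)*(o^2 + 4*o + 4) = o*(o + 2)^2*(o + 2)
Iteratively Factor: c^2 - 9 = (c + 3)*(c - 3)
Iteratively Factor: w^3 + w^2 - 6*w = (w)*(w^2 + w - 6) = w*(w + 3)*(w - 2)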